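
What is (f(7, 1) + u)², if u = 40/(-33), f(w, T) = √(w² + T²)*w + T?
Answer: 2668099/1089 - 490*√2/33 ≈ 2429.0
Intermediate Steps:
f(w, T) = T + w*√(T² + w²) (f(w, T) = √(T² + w²)*w + T = w*√(T² + w²) + T = T + w*√(T² + w²))
u = -40/33 (u = 40*(-1/33) = -40/33 ≈ -1.2121)
(f(7, 1) + u)² = ((1 + 7*√(1² + 7²)) - 40/33)² = ((1 + 7*√(1 + 49)) - 40/33)² = ((1 + 7*√50) - 40/33)² = ((1 + 7*(5*√2)) - 40/33)² = ((1 + 35*√2) - 40/33)² = (-7/33 + 35*√2)²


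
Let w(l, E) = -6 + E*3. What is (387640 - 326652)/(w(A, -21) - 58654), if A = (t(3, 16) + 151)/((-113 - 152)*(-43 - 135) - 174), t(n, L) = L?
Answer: -60988/58723 ≈ -1.0386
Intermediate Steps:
A = 167/46996 (A = (16 + 151)/((-113 - 152)*(-43 - 135) - 174) = 167/(-265*(-178) - 174) = 167/(47170 - 174) = 167/46996 ≈ 0.0035535)
w(l, E) = -6 + 3*E
(387640 - 326652)/(w(A, -21) - 58654) = (387640 - 326652)/((-6 + 3*(-21)) - 58654) = 60988/((-6 - 63) - 58654) = 60988/(-69 - 58654) = 60988/(-58723) = 60988*(-1/58723) = -60988/58723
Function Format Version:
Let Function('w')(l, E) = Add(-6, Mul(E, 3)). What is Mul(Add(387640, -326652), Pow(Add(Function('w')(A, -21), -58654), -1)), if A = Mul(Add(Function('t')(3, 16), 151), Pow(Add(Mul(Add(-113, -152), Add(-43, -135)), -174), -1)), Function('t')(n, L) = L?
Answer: Rational(-60988, 58723) ≈ -1.0386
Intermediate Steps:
A = Rational(167, 46996) (A = Mul(Add(16, 151), Pow(Add(Mul(Add(-113, -152), Add(-43, -135)), -174), -1)) = Mul(167, Pow(Add(Mul(-265, -178), -174), -1)) = Mul(167, Pow(Add(47170, -174), -1)) = Mul(167, Pow(46996, -1)) = Mul(167, Rational(1, 46996)) = Rational(167, 46996) ≈ 0.0035535)
Function('w')(l, E) = Add(-6, Mul(3, E))
Mul(Add(387640, -326652), Pow(Add(Function('w')(A, -21), -58654), -1)) = Mul(Add(387640, -326652), Pow(Add(Add(-6, Mul(3, -21)), -58654), -1)) = Mul(60988, Pow(Add(Add(-6, -63), -58654), -1)) = Mul(60988, Pow(Add(-69, -58654), -1)) = Mul(60988, Pow(-58723, -1)) = Mul(60988, Rational(-1, 58723)) = Rational(-60988, 58723)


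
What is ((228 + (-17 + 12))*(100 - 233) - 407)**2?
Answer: 903964356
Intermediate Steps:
((228 + (-17 + 12))*(100 - 233) - 407)**2 = ((228 - 5)*(-133) - 407)**2 = (223*(-133) - 407)**2 = (-29659 - 407)**2 = (-30066)**2 = 903964356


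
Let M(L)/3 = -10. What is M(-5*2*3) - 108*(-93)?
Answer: 10014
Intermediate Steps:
M(L) = -30 (M(L) = 3*(-10) = -30)
M(-5*2*3) - 108*(-93) = -30 - 108*(-93) = -30 + 10044 = 10014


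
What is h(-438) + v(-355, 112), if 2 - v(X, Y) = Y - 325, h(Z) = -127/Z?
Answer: 94297/438 ≈ 215.29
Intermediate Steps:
v(X, Y) = 327 - Y (v(X, Y) = 2 - (Y - 325) = 2 - (-325 + Y) = 2 + (325 - Y) = 327 - Y)
h(-438) + v(-355, 112) = -127/(-438) + (327 - 1*112) = -127*(-1/438) + (327 - 112) = 127/438 + 215 = 94297/438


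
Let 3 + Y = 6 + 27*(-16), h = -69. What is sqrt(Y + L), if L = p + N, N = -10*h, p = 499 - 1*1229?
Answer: I*sqrt(469) ≈ 21.656*I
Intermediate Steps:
p = -730 (p = 499 - 1229 = -730)
N = 690 (N = -10*(-69) = 690)
Y = -429 (Y = -3 + (6 + 27*(-16)) = -3 + (6 - 432) = -3 - 426 = -429)
L = -40 (L = -730 + 690 = -40)
sqrt(Y + L) = sqrt(-429 - 40) = sqrt(-469) = I*sqrt(469)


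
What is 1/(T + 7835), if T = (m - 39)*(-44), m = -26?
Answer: 1/10695 ≈ 9.3502e-5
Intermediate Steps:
T = 2860 (T = (-26 - 39)*(-44) = -65*(-44) = 2860)
1/(T + 7835) = 1/(2860 + 7835) = 1/10695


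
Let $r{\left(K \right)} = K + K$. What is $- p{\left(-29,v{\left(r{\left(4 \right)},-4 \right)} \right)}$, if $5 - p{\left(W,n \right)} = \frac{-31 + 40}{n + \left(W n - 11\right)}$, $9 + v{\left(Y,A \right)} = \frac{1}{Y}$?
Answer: $- \frac{2357}{475} \approx -4.9621$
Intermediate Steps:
$r{\left(K \right)} = 2 K$
$v{\left(Y,A \right)} = -9 + \frac{1}{Y}$
$p{\left(W,n \right)} = 5 - \frac{9}{-11 + n + W n}$ ($p{\left(W,n \right)} = 5 - \frac{-31 + 40}{n + \left(W n - 11\right)} = 5 - \frac{9}{n + \left(-11 + W n\right)} = 5 - \frac{9}{-11 + n + W n}$)
$- p{\left(-29,v{\left(r{\left(4 \right)},-4 \right)} \right)} = - \frac{-64 + 5 \left(-9 + \frac{1}{2 \cdot 4}\right) + 5 \left(-29\right) \left(-9 + \frac{1}{2 \cdot 4}\right)}{-11 - \left(9 - \frac{1}{2 \cdot 4}\right) - 29 \left(-9 + \frac{1}{2 \cdot 4}\right)} = - \frac{-64 + 5 \left(-9 + \frac{1}{8}\right) + 5 \left(-29\right) \left(-9 + \frac{1}{8}\right)}{-11 - \left(9 - \frac{1}{8}\right) - 29 \left(-9 + \frac{1}{8}\right)} = - \frac{-64 + 5 \left(-9 + \frac{1}{8}\right) + 5 \left(-29\right) \left(-9 + \frac{1}{8}\right)}{-11 + \left(-9 + \frac{1}{8}\right) - 29 \left(-9 + \frac{1}{8}\right)} = - \frac{-64 + 5 \left(- \frac{71}{8}\right) + 5 \left(-29\right) \left(- \frac{71}{8}\right)}{-11 - \frac{71}{8} - - \frac{2059}{8}} = - \frac{-64 - \frac{355}{8} + \frac{10295}{8}}{-11 - \frac{71}{8} + \frac{2059}{8}} = - \frac{2357}{\frac{475}{2} \cdot 2} = - \frac{2 \cdot 2357}{475 \cdot 2} = \left(-1\right) \frac{2357}{475} = - \frac{2357}{475}$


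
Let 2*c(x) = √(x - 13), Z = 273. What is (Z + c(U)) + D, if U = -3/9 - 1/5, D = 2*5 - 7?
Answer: 276 + I*√3045/30 ≈ 276.0 + 1.8394*I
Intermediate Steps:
D = 3 (D = 10 - 7 = 3)
U = -8/15 (U = -3*⅑ - 1*⅕ = -⅓ - ⅕ = -8/15 ≈ -0.53333)
c(x) = √(-13 + x)/2 (c(x) = √(x - 13)/2 = √(-13 + x)/2)
(Z + c(U)) + D = (273 + √(-13 - 8/15)/2) + 3 = (273 + √(-203/15)/2) + 3 = (273 + (I*√3045/15)/2) + 3 = (273 + I*√3045/30) + 3 = 276 + I*√3045/30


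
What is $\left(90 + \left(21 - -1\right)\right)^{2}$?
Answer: $12544$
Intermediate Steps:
$\left(90 + \left(21 - -1\right)\right)^{2} = \left(90 + \left(21 + 1\right)\right)^{2} = \left(90 + 22\right)^{2} = 112^{2} = 12544$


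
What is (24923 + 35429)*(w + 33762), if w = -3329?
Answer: 1836692416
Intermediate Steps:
(24923 + 35429)*(w + 33762) = (24923 + 35429)*(-3329 + 33762) = 60352*30433 = 1836692416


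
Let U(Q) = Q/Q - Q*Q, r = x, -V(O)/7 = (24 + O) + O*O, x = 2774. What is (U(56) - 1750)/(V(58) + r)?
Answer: 4885/21348 ≈ 0.22883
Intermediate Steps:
V(O) = -168 - 7*O - 7*O² (V(O) = -7*((24 + O) + O*O) = -7*((24 + O) + O²) = -7*(24 + O + O²) = -168 - 7*O - 7*O²)
r = 2774
U(Q) = 1 - Q²
(U(56) - 1750)/(V(58) + r) = ((1 - 1*56²) - 1750)/((-168 - 7*58 - 7*58²) + 2774) = ((1 - 1*3136) - 1750)/((-168 - 406 - 7*3364) + 2774) = ((1 - 3136) - 1750)/((-168 - 406 - 23548) + 2774) = (-3135 - 1750)/(-24122 + 2774) = -4885/(-21348) = -4885*(-1/21348) = 4885/21348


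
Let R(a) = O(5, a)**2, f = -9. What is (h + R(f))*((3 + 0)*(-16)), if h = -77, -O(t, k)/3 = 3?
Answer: -192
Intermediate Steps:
O(t, k) = -9 (O(t, k) = -3*3 = -9)
R(a) = 81 (R(a) = (-9)**2 = 81)
(h + R(f))*((3 + 0)*(-16)) = (-77 + 81)*((3 + 0)*(-16)) = 4*(3*(-16)) = 4*(-48) = -192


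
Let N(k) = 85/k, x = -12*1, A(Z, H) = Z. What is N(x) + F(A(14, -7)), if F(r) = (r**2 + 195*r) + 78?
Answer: 35963/12 ≈ 2996.9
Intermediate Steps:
F(r) = 78 + r**2 + 195*r
x = -12
N(x) + F(A(14, -7)) = 85/(-12) + (78 + 14**2 + 195*14) = 85*(-1/12) + (78 + 196 + 2730) = -85/12 + 3004 = 35963/12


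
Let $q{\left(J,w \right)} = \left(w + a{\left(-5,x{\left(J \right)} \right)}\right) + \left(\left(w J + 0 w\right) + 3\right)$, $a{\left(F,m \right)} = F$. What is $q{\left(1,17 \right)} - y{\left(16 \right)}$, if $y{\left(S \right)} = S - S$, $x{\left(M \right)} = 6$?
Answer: $32$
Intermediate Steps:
$q{\left(J,w \right)} = -2 + w + J w$ ($q{\left(J,w \right)} = \left(w - 5\right) + \left(\left(w J + 0 w\right) + 3\right) = \left(-5 + w\right) + \left(\left(J w + 0\right) + 3\right) = \left(-5 + w\right) + \left(J w + 3\right) = \left(-5 + w\right) + \left(3 + J w\right) = -2 + w + J w$)
$y{\left(S \right)} = 0$
$q{\left(1,17 \right)} - y{\left(16 \right)} = \left(-2 + 17 + 1 \cdot 17\right) - 0 = \left(-2 + 17 + 17\right) + 0 = 32 + 0 = 32$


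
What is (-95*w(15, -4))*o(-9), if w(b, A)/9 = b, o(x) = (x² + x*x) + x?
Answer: -1962225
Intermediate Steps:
o(x) = x + 2*x² (o(x) = (x² + x²) + x = 2*x² + x = x + 2*x²)
w(b, A) = 9*b
(-95*w(15, -4))*o(-9) = (-855*15)*(-9*(1 + 2*(-9))) = (-95*135)*(-9*(1 - 18)) = -(-115425)*(-17) = -12825*153 = -1962225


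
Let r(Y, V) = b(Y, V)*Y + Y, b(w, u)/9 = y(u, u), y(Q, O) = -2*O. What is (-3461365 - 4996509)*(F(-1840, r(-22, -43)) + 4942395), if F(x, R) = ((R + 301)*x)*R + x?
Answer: 4444144960379191930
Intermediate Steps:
b(w, u) = -18*u (b(w, u) = 9*(-2*u) = -18*u)
r(Y, V) = Y - 18*V*Y (r(Y, V) = (-18*V)*Y + Y = -18*V*Y + Y = Y - 18*V*Y)
F(x, R) = x + R*x*(301 + R) (F(x, R) = ((301 + R)*x)*R + x = (x*(301 + R))*R + x = R*x*(301 + R) + x = x + R*x*(301 + R))
(-3461365 - 4996509)*(F(-1840, r(-22, -43)) + 4942395) = (-3461365 - 4996509)*(-1840*(1 + (-22*(1 - 18*(-43)))² + 301*(-22*(1 - 18*(-43)))) + 4942395) = -8457874*(-1840*(1 + (-22*(1 + 774))² + 301*(-22*(1 + 774))) + 4942395) = -8457874*(-1840*(1 + (-22*775)² + 301*(-22*775)) + 4942395) = -8457874*(-1840*(1 + (-17050)² + 301*(-17050)) + 4942395) = -8457874*(-1840*(1 + 290702500 - 5132050) + 4942395) = -8457874*(-1840*285570451 + 4942395) = -8457874*(-525449629840 + 4942395) = -8457874*(-525444687445) = 4444144960379191930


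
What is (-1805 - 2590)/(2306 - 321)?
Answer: -879/397 ≈ -2.2141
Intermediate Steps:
(-1805 - 2590)/(2306 - 321) = -4395/1985 = -4395*1/1985 = -879/397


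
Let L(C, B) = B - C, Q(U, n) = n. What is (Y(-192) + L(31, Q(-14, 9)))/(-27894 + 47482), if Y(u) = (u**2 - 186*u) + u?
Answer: 36181/9794 ≈ 3.6942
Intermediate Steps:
Y(u) = u**2 - 185*u
(Y(-192) + L(31, Q(-14, 9)))/(-27894 + 47482) = (-192*(-185 - 192) + (9 - 1*31))/(-27894 + 47482) = (-192*(-377) + (9 - 31))/19588 = (72384 - 22)*(1/19588) = 72362*(1/19588) = 36181/9794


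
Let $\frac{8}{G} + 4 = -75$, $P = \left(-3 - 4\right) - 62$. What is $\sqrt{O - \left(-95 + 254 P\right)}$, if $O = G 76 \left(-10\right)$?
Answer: $\frac{\sqrt{110452981}}{79} \approx 133.03$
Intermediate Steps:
$P = -69$ ($P = -7 - 62 = -69$)
$G = - \frac{8}{79}$ ($G = \frac{8}{-4 - 75} = \frac{8}{-79} = 8 \left(- \frac{1}{79}\right) = - \frac{8}{79} \approx -0.10127$)
$O = \frac{6080}{79}$ ($O = \left(- \frac{8}{79}\right) 76 \left(-10\right) = \left(- \frac{608}{79}\right) \left(-10\right) = \frac{6080}{79} \approx 76.962$)
$\sqrt{O - \left(-95 + 254 P\right)} = \sqrt{\frac{6080}{79} - -17621} = \sqrt{\frac{6080}{79} + \left(17526 + \left(-23 + 118\right)\right)} = \sqrt{\frac{6080}{79} + \left(17526 + 95\right)} = \sqrt{\frac{6080}{79} + 17621} = \sqrt{\frac{1398139}{79}} = \frac{\sqrt{110452981}}{79}$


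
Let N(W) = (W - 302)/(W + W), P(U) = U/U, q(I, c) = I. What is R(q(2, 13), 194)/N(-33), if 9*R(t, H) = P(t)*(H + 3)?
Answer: 4334/1005 ≈ 4.3124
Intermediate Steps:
P(U) = 1
N(W) = (-302 + W)/(2*W) (N(W) = (-302 + W)/((2*W)) = (-302 + W)*(1/(2*W)) = (-302 + W)/(2*W))
R(t, H) = ⅓ + H/9 (R(t, H) = (1*(H + 3))/9 = (1*(3 + H))/9 = (3 + H)/9 = ⅓ + H/9)
R(q(2, 13), 194)/N(-33) = (⅓ + (⅑)*194)/(((½)*(-302 - 33)/(-33))) = (⅓ + 194/9)/(((½)*(-1/33)*(-335))) = 197/(9*(335/66)) = (197/9)*(66/335) = 4334/1005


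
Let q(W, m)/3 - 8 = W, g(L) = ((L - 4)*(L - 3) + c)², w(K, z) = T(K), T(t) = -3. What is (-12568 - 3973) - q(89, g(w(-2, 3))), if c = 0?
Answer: -16832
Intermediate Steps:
w(K, z) = -3
g(L) = (-4 + L)²*(-3 + L)² (g(L) = ((L - 4)*(L - 3) + 0)² = ((-4 + L)*(-3 + L) + 0)² = ((-4 + L)*(-3 + L))² = (-4 + L)²*(-3 + L)²)
q(W, m) = 24 + 3*W
(-12568 - 3973) - q(89, g(w(-2, 3))) = (-12568 - 3973) - (24 + 3*89) = -16541 - (24 + 267) = -16541 - 1*291 = -16541 - 291 = -16832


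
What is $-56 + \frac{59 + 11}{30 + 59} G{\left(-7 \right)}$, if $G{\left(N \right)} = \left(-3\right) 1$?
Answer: $- \frac{5194}{89} \approx -58.36$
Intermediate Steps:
$G{\left(N \right)} = -3$
$-56 + \frac{59 + 11}{30 + 59} G{\left(-7 \right)} = -56 + \frac{59 + 11}{30 + 59} \left(-3\right) = -56 + \frac{70}{89} \left(-3\right) = -56 - \frac{210}{89} = - \frac{5194}{89}$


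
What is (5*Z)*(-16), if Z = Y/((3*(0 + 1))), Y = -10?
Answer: 800/3 ≈ 266.67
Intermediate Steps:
Z = -10/3 (Z = -10*1/(3*(0 + 1)) = -10/(3*1) = -10/3 ≈ -3.3333)
(5*Z)*(-16) = (5*(-10/3))*(-16) = -50/3*(-16) = 800/3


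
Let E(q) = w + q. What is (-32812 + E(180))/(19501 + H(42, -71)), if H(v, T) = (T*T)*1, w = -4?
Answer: -16318/12271 ≈ -1.3298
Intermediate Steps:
H(v, T) = T² (H(v, T) = T²*1 = T²)
E(q) = -4 + q
(-32812 + E(180))/(19501 + H(42, -71)) = (-32812 + (-4 + 180))/(19501 + (-71)²) = (-32812 + 176)/(19501 + 5041) = -32636/24542 = -32636*1/24542 = -16318/12271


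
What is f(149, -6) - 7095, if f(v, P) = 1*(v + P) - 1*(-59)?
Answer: -6893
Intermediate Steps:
f(v, P) = 59 + P + v (f(v, P) = 1*(P + v) + 59 = (P + v) + 59 = 59 + P + v)
f(149, -6) - 7095 = (59 - 6 + 149) - 7095 = 202 - 7095 = -6893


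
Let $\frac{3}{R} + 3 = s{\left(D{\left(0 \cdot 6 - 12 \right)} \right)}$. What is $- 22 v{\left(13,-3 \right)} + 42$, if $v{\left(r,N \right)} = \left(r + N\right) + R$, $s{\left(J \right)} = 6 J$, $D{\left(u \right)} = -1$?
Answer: $- \frac{512}{3} \approx -170.67$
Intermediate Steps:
$R = - \frac{1}{3}$ ($R = \frac{3}{-3 + 6 \left(-1\right)} = \frac{3}{-3 - 6} = \frac{3}{-9} = 3 \left(- \frac{1}{9}\right) = - \frac{1}{3} \approx -0.33333$)
$v{\left(r,N \right)} = - \frac{1}{3} + N + r$ ($v{\left(r,N \right)} = \left(r + N\right) - \frac{1}{3} = \left(N + r\right) - \frac{1}{3} = - \frac{1}{3} + N + r$)
$- 22 v{\left(13,-3 \right)} + 42 = - 22 \left(- \frac{1}{3} - 3 + 13\right) + 42 = \left(-22\right) \frac{29}{3} + 42 = - \frac{638}{3} + 42 = - \frac{512}{3}$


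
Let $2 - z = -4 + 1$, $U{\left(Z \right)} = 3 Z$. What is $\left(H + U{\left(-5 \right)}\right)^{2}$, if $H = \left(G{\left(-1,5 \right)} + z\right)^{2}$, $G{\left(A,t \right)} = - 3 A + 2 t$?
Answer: $95481$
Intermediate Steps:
$z = 5$ ($z = 2 - \left(-4 + 1\right) = 2 - -3 = 2 + 3 = 5$)
$H = 324$ ($H = \left(\left(\left(-3\right) \left(-1\right) + 2 \cdot 5\right) + 5\right)^{2} = \left(\left(3 + 10\right) + 5\right)^{2} = \left(13 + 5\right)^{2} = 18^{2} = 324$)
$\left(H + U{\left(-5 \right)}\right)^{2} = \left(324 + 3 \left(-5\right)\right)^{2} = \left(324 - 15\right)^{2} = 309^{2} = 95481$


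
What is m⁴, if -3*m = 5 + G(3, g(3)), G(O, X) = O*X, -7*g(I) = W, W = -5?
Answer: 6250000/194481 ≈ 32.137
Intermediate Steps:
g(I) = 5/7 (g(I) = -⅐*(-5) = 5/7)
m = -50/21 (m = -(5 + 3*(5/7))/3 = -(5 + 15/7)/3 = -⅓*50/7 = -50/21 ≈ -2.3810)
m⁴ = (-50/21)⁴ = 6250000/194481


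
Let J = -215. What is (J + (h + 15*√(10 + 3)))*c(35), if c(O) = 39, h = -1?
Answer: -8424 + 585*√13 ≈ -6314.8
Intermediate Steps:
(J + (h + 15*√(10 + 3)))*c(35) = (-215 + (-1 + 15*√(10 + 3)))*39 = (-215 + (-1 + 15*√13))*39 = (-216 + 15*√13)*39 = -8424 + 585*√13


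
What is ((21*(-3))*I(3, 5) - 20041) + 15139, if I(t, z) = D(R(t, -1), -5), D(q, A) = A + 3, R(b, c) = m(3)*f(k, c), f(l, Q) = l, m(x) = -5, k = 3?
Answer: -4776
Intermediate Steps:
R(b, c) = -15 (R(b, c) = -5*3 = -15)
D(q, A) = 3 + A
I(t, z) = -2 (I(t, z) = 3 - 5 = -2)
((21*(-3))*I(3, 5) - 20041) + 15139 = ((21*(-3))*(-2) - 20041) + 15139 = (-63*(-2) - 20041) + 15139 = (126 - 20041) + 15139 = -19915 + 15139 = -4776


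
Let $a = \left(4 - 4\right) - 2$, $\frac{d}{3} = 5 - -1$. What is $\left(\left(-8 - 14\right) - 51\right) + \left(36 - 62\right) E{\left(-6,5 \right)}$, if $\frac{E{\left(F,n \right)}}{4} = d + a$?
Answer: $-1737$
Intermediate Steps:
$d = 18$ ($d = 3 \left(5 - -1\right) = 3 \left(5 + 1\right) = 3 \cdot 6 = 18$)
$a = -2$ ($a = 0 - 2 = -2$)
$E{\left(F,n \right)} = 64$ ($E{\left(F,n \right)} = 4 \left(18 - 2\right) = 4 \cdot 16 = 64$)
$\left(\left(-8 - 14\right) - 51\right) + \left(36 - 62\right) E{\left(-6,5 \right)} = \left(\left(-8 - 14\right) - 51\right) + \left(36 - 62\right) 64 = \left(-22 - 51\right) + \left(36 - 62\right) 64 = -73 - 1664 = -1737$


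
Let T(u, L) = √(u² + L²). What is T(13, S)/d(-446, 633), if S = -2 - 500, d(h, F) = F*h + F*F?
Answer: √252173/118371 ≈ 0.0042423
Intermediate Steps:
d(h, F) = F² + F*h (d(h, F) = F*h + F² = F² + F*h)
S = -502
T(u, L) = √(L² + u²)
T(13, S)/d(-446, 633) = √((-502)² + 13²)/((633*(633 - 446))) = √(252004 + 169)/((633*187)) = √252173/118371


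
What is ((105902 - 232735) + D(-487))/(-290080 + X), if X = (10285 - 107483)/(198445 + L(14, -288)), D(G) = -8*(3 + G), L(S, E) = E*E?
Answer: 34599872829/81625418318 ≈ 0.42389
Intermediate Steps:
L(S, E) = E²
D(G) = -24 - 8*G
X = -97198/281389 (X = (10285 - 107483)/(198445 + (-288)²) = -97198/(198445 + 82944) = -97198/281389 ≈ -0.34542)
((105902 - 232735) + D(-487))/(-290080 + X) = ((105902 - 232735) + (-24 - 8*(-487)))/(-290080 - 97198/281389) = (-126833 + (-24 + 3896))/(-81625418318/281389) = (-126833 + 3872)*(-281389/81625418318) = -122961*(-281389/81625418318) = 34599872829/81625418318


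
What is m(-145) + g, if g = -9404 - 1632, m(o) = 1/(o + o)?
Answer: -3200441/290 ≈ -11036.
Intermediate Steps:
m(o) = 1/(2*o)
g = -11036
m(-145) + g = (½)/(-145) - 11036 = (½)*(-1/145) - 11036 = -1/290 - 11036 = -3200441/290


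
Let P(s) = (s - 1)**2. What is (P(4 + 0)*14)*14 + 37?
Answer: 1801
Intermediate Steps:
P(s) = (-1 + s)**2
(P(4 + 0)*14)*14 + 37 = ((-1 + (4 + 0))**2*14)*14 + 37 = ((-1 + 4)**2*14)*14 + 37 = (3**2*14)*14 + 37 = (9*14)*14 + 37 = 126*14 + 37 = 1764 + 37 = 1801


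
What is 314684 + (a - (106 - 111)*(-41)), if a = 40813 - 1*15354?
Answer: 339938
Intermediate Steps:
a = 25459 (a = 40813 - 15354 = 25459)
314684 + (a - (106 - 111)*(-41)) = 314684 + (25459 - (106 - 111)*(-41)) = 314684 + (25459 - (-5)*(-41)) = 314684 + (25459 - 1*205) = 314684 + (25459 - 205) = 314684 + 25254 = 339938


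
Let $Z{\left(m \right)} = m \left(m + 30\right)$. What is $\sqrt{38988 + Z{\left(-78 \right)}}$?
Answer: $6 \sqrt{1187} \approx 206.72$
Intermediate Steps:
$Z{\left(m \right)} = m \left(30 + m\right)$
$\sqrt{38988 + Z{\left(-78 \right)}} = \sqrt{38988 - 78 \left(30 - 78\right)} = \sqrt{38988 - -3744} = \sqrt{38988 + 3744} = \sqrt{42732} = 6 \sqrt{1187}$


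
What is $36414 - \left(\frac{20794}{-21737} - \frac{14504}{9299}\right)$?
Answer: $\frac{7360956503136}{202132363} \approx 36417.0$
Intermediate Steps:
$36414 - \left(\frac{20794}{-21737} - \frac{14504}{9299}\right) = 36414 - \left(20794 \left(- \frac{1}{21737}\right) - \frac{14504}{9299}\right) = 36414 - \left(- \frac{20794}{21737} - \frac{14504}{9299}\right) = 36414 - - \frac{508636854}{202132363} = 36414 + \frac{508636854}{202132363} = \frac{7360956503136}{202132363}$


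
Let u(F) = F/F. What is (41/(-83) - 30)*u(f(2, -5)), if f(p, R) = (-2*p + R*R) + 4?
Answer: -2531/83 ≈ -30.494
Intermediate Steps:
f(p, R) = 4 + R**2 - 2*p (f(p, R) = (-2*p + R**2) + 4 = (R**2 - 2*p) + 4 = 4 + R**2 - 2*p)
u(F) = 1
(41/(-83) - 30)*u(f(2, -5)) = (41/(-83) - 30)*1 = (41*(-1/83) - 30)*1 = (-41/83 - 30)*1 = -2531/83*1 = -2531/83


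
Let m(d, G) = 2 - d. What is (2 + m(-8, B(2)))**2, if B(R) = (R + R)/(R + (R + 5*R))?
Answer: 144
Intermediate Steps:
B(R) = 2/7 (B(R) = (2*R)/(R + 6*R) = (2*R)/((7*R)) = (2*R)*(1/(7*R)) = 2/7)
(2 + m(-8, B(2)))**2 = (2 + (2 - 1*(-8)))**2 = (2 + (2 + 8))**2 = (2 + 10)**2 = 12**2 = 144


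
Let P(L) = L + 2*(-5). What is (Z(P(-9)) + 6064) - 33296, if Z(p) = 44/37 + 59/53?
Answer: -53397437/1961 ≈ -27230.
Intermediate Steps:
P(L) = -10 + L (P(L) = L - 10 = -10 + L)
Z(p) = 4515/1961 (Z(p) = 44*(1/37) + 59*(1/53) = 44/37 + 59/53 = 4515/1961)
(Z(P(-9)) + 6064) - 33296 = (4515/1961 + 6064) - 33296 = 11896019/1961 - 33296 = -53397437/1961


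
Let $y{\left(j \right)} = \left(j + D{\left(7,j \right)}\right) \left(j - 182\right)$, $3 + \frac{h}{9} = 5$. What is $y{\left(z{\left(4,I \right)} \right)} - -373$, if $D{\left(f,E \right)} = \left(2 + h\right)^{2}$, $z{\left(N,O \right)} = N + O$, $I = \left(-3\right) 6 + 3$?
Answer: $-74704$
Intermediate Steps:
$I = -15$ ($I = -18 + 3 = -15$)
$h = 18$ ($h = -27 + 9 \cdot 5 = -27 + 45 = 18$)
$D{\left(f,E \right)} = 400$ ($D{\left(f,E \right)} = \left(2 + 18\right)^{2} = 20^{2} = 400$)
$y{\left(j \right)} = \left(-182 + j\right) \left(400 + j\right)$ ($y{\left(j \right)} = \left(j + 400\right) \left(j - 182\right) = \left(400 + j\right) \left(-182 + j\right) = \left(-182 + j\right) \left(400 + j\right)$)
$y{\left(z{\left(4,I \right)} \right)} - -373 = \left(-72800 + \left(4 - 15\right)^{2} + 218 \left(4 - 15\right)\right) - -373 = \left(-72800 + \left(-11\right)^{2} + 218 \left(-11\right)\right) + 373 = \left(-72800 + 121 - 2398\right) + 373 = -75077 + 373 = -74704$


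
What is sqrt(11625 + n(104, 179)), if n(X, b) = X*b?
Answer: sqrt(30241) ≈ 173.90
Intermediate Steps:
sqrt(11625 + n(104, 179)) = sqrt(11625 + 104*179) = sqrt(11625 + 18616) = sqrt(30241)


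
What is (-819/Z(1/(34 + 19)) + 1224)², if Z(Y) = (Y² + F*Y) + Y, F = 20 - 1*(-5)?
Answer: 7660625625/38809 ≈ 1.9739e+5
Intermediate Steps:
F = 25 (F = 20 + 5 = 25)
Z(Y) = Y² + 26*Y (Z(Y) = (Y² + 25*Y) + Y = Y² + 26*Y)
(-819/Z(1/(34 + 19)) + 1224)² = (-819*(34 + 19)/(26 + 1/(34 + 19)) + 1224)² = (-819*53/(26 + 1/53) + 1224)² = (-819/((1/53)*(1379/53)) + 1224)² = (-819/1379/2809 + 1224)² = (-819*2809/1379 + 1224)² = (-328653/197 + 1224)² = (-87525/197)² = 7660625625/38809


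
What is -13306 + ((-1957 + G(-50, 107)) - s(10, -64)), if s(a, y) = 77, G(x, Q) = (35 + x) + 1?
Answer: -15354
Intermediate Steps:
G(x, Q) = 36 + x
-13306 + ((-1957 + G(-50, 107)) - s(10, -64)) = -13306 + ((-1957 + (36 - 50)) - 1*77) = -13306 + ((-1957 - 14) - 77) = -13306 + (-1971 - 77) = -13306 - 2048 = -15354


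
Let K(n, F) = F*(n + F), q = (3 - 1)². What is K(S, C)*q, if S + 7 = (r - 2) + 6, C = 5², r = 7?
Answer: 2900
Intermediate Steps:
q = 4 (q = 2² = 4)
C = 25
S = 4 (S = -7 + ((7 - 2) + 6) = -7 + (5 + 6) = -7 + 11 = 4)
K(n, F) = F*(F + n)
K(S, C)*q = (25*(25 + 4))*4 = (25*29)*4 = 725*4 = 2900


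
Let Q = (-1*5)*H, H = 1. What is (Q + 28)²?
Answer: 529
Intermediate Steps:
Q = -5 (Q = -1*5*1 = -5*1 = -5)
(Q + 28)² = (-5 + 28)² = 23² = 529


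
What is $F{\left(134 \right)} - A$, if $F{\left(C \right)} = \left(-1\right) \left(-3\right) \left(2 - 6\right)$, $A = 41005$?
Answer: $-41017$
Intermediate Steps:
$F{\left(C \right)} = -12$ ($F{\left(C \right)} = 3 \left(-4\right) = -12$)
$F{\left(134 \right)} - A = -12 - 41005 = -41017$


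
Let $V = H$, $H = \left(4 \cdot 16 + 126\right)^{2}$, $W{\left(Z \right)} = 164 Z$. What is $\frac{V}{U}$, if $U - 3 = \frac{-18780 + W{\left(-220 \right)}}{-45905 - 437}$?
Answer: $\frac{836473100}{96943} \approx 8628.5$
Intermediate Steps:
$U = \frac{96943}{23171}$ ($U = 3 + \frac{-18780 + 164 \left(-220\right)}{-45905 - 437} = 3 + \frac{-18780 - 36080}{-46342} = 3 - - \frac{27430}{23171} = 3 + \frac{27430}{23171} = \frac{96943}{23171} \approx 4.1838$)
$H = 36100$ ($H = \left(64 + 126\right)^{2} = 190^{2} = 36100$)
$V = 36100$
$\frac{V}{U} = \frac{36100}{\frac{96943}{23171}} = 36100 \cdot \frac{23171}{96943} = \frac{836473100}{96943}$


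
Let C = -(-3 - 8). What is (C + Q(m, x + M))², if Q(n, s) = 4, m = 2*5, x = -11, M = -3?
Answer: 225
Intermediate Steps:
m = 10
C = 11 (C = -1*(-11) = 11)
(C + Q(m, x + M))² = (11 + 4)² = 15² = 225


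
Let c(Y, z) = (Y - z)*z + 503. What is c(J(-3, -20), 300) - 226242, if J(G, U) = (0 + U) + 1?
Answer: -321439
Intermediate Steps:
J(G, U) = 1 + U (J(G, U) = U + 1 = 1 + U)
c(Y, z) = 503 + z*(Y - z) (c(Y, z) = z*(Y - z) + 503 = 503 + z*(Y - z))
c(J(-3, -20), 300) - 226242 = (503 - 1*300² + (1 - 20)*300) - 226242 = (503 - 1*90000 - 19*300) - 226242 = (503 - 90000 - 5700) - 226242 = -95197 - 226242 = -321439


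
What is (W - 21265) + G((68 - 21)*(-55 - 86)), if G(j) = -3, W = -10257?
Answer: -31525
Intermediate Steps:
(W - 21265) + G((68 - 21)*(-55 - 86)) = (-10257 - 21265) - 3 = -31522 - 3 = -31525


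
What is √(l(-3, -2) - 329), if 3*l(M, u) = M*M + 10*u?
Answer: I*√2994/3 ≈ 18.239*I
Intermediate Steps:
l(M, u) = M²/3 + 10*u/3 (l(M, u) = (M*M + 10*u)/3 = (M² + 10*u)/3 = M²/3 + 10*u/3)
√(l(-3, -2) - 329) = √(((⅓)*(-3)² + (10/3)*(-2)) - 329) = √(((⅓)*9 - 20/3) - 329) = √((3 - 20/3) - 329) = √(-11/3 - 329) = √(-998/3) = I*√2994/3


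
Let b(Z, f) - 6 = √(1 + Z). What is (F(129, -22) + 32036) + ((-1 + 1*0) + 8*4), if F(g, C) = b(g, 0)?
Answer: 32073 + √130 ≈ 32084.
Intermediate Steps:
b(Z, f) = 6 + √(1 + Z)
F(g, C) = 6 + √(1 + g)
(F(129, -22) + 32036) + ((-1 + 1*0) + 8*4) = ((6 + √(1 + 129)) + 32036) + ((-1 + 1*0) + 8*4) = ((6 + √130) + 32036) + ((-1 + 0) + 32) = (32042 + √130) + (-1 + 32) = (32042 + √130) + 31 = 32073 + √130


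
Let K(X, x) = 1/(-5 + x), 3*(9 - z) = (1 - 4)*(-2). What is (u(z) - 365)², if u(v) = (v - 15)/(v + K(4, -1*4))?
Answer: 128845201/961 ≈ 1.3407e+5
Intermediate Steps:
z = 7 (z = 9 - (1 - 4)*(-2)/3 = 9 - (-1)*(-2) = 9 - ⅓*6 = 9 - 2 = 7)
u(v) = (-15 + v)/(-⅑ + v) (u(v) = (v - 15)/(v + 1/(-5 - 1*4)) = (-15 + v)/(v + 1/(-5 - 4)) = (-15 + v)/(v + 1/(-9)) = (-15 + v)/(v - ⅑) = (-15 + v)/(-⅑ + v))
(u(z) - 365)² = (9*(-15 + 7)/(-1 + 9*7) - 365)² = (9*(-8)/(-1 + 63) - 365)² = (9*(-8)/62 - 365)² = (9*(1/62)*(-8) - 365)² = (-36/31 - 365)² = (-11351/31)² = 128845201/961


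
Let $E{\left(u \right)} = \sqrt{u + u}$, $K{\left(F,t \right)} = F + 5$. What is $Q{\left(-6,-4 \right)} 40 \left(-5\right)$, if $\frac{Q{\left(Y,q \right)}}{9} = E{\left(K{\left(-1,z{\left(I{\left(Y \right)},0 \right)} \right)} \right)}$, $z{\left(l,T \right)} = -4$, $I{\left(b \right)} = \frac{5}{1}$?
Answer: $- 3600 \sqrt{2} \approx -5091.2$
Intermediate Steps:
$I{\left(b \right)} = 5$ ($I{\left(b \right)} = 5 \cdot 1 = 5$)
$K{\left(F,t \right)} = 5 + F$
$E{\left(u \right)} = \sqrt{2} \sqrt{u}$ ($E{\left(u \right)} = \sqrt{2 u} = \sqrt{2} \sqrt{u}$)
$Q{\left(Y,q \right)} = 18 \sqrt{2}$ ($Q{\left(Y,q \right)} = 9 \sqrt{2} \sqrt{5 - 1} = 9 \sqrt{2} \sqrt{4} = 9 \sqrt{2} \cdot 2 = 9 \cdot 2 \sqrt{2} = 18 \sqrt{2}$)
$Q{\left(-6,-4 \right)} 40 \left(-5\right) = 18 \sqrt{2} \cdot 40 \left(-5\right) = 720 \sqrt{2} \left(-5\right) = - 3600 \sqrt{2}$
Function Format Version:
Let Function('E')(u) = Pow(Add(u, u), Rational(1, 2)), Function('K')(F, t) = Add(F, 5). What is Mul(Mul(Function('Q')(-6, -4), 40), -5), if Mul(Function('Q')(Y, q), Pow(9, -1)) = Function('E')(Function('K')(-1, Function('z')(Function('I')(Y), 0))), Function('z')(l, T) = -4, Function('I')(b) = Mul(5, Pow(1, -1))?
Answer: Mul(-3600, Pow(2, Rational(1, 2))) ≈ -5091.2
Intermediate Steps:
Function('I')(b) = 5 (Function('I')(b) = Mul(5, 1) = 5)
Function('K')(F, t) = Add(5, F)
Function('E')(u) = Mul(Pow(2, Rational(1, 2)), Pow(u, Rational(1, 2))) (Function('E')(u) = Pow(Mul(2, u), Rational(1, 2)) = Mul(Pow(2, Rational(1, 2)), Pow(u, Rational(1, 2))))
Function('Q')(Y, q) = Mul(18, Pow(2, Rational(1, 2))) (Function('Q')(Y, q) = Mul(9, Mul(Pow(2, Rational(1, 2)), Pow(Add(5, -1), Rational(1, 2)))) = Mul(9, Mul(Pow(2, Rational(1, 2)), Pow(4, Rational(1, 2)))) = Mul(9, Mul(Pow(2, Rational(1, 2)), 2)) = Mul(9, Mul(2, Pow(2, Rational(1, 2)))) = Mul(18, Pow(2, Rational(1, 2))))
Mul(Mul(Function('Q')(-6, -4), 40), -5) = Mul(Mul(Mul(18, Pow(2, Rational(1, 2))), 40), -5) = Mul(Mul(720, Pow(2, Rational(1, 2))), -5) = Mul(-3600, Pow(2, Rational(1, 2)))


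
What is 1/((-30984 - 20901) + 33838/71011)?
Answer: -71011/3684371897 ≈ -1.9274e-5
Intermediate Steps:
1/((-30984 - 20901) + 33838/71011) = 1/(-51885 + 33838*(1/71011)) = 1/(-51885 + 33838/71011) = 1/(-3684371897/71011) = -71011/3684371897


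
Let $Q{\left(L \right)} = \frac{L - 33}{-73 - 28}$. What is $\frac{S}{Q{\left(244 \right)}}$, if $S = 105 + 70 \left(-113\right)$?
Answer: $\frac{788305}{211} \approx 3736.0$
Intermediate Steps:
$Q{\left(L \right)} = \frac{33}{101} - \frac{L}{101}$ ($Q{\left(L \right)} = \frac{-33 + L}{-101} = \left(-33 + L\right) \left(- \frac{1}{101}\right) = \frac{33}{101} - \frac{L}{101}$)
$S = -7805$ ($S = 105 - 7910 = -7805$)
$\frac{S}{Q{\left(244 \right)}} = - \frac{7805}{\frac{33}{101} - \frac{244}{101}} = - \frac{7805}{- \frac{211}{101}} = \left(-7805\right) \left(- \frac{101}{211}\right) = \frac{788305}{211}$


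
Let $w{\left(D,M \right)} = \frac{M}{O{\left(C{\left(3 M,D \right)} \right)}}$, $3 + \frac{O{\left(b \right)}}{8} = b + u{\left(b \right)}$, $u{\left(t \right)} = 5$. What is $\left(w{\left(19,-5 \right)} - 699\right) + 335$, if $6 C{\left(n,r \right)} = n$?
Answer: $- \frac{1451}{4} \approx -362.75$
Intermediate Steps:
$C{\left(n,r \right)} = \frac{n}{6}$
$O{\left(b \right)} = 16 + 8 b$ ($O{\left(b \right)} = -24 + 8 \left(b + 5\right) = -24 + 8 \left(5 + b\right) = -24 + \left(40 + 8 b\right) = 16 + 8 b$)
$w{\left(D,M \right)} = \frac{M}{16 + 4 M}$ ($w{\left(D,M \right)} = \frac{M}{16 + 8 \frac{3 M}{6}} = \frac{M}{16 + 8 \frac{M}{2}} = \frac{M}{16 + 4 M}$)
$\left(w{\left(19,-5 \right)} - 699\right) + 335 = \left(\frac{1}{4} \left(-5\right) \frac{1}{4 - 5} - 699\right) + 335 = \left(\frac{1}{4} \left(-5\right) \frac{1}{-1} - 699\right) + 335 = \left(\frac{1}{4} \left(-5\right) \left(-1\right) - 699\right) + 335 = \left(\frac{5}{4} - 699\right) + 335 = - \frac{2791}{4} + 335 = - \frac{1451}{4}$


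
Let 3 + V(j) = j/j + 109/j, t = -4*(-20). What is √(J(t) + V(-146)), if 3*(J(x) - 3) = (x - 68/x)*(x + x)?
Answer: √809886090/438 ≈ 64.974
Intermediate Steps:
t = 80
V(j) = -2 + 109/j (V(j) = -3 + (j/j + 109/j) = -3 + (1 + 109/j) = -2 + 109/j)
J(x) = 3 + 2*x*(x - 68/x)/3 (J(x) = 3 + ((x - 68/x)*(x + x))/3 = 3 + ((x - 68/x)*(2*x))/3 = 3 + (2*x*(x - 68/x))/3 = 3 + 2*x*(x - 68/x)/3)
√(J(t) + V(-146)) = √((-127/3 + (⅔)*80²) + (-2 + 109/(-146))) = √((-127/3 + (⅔)*6400) + (-2 + 109*(-1/146))) = √((-127/3 + 12800/3) + (-2 - 109/146)) = √(12673/3 - 401/146) = √(1849055/438) = √809886090/438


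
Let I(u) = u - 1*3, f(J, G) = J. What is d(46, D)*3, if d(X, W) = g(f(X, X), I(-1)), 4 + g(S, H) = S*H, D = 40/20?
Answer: -564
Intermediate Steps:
I(u) = -3 + u (I(u) = u - 3 = -3 + u)
D = 2 (D = 40*(1/20) = 2)
g(S, H) = -4 + H*S (g(S, H) = -4 + S*H = -4 + H*S)
d(X, W) = -4 - 4*X (d(X, W) = -4 + (-3 - 1)*X = -4 - 4*X)
d(46, D)*3 = (-4 - 4*46)*3 = (-4 - 184)*3 = -188*3 = -564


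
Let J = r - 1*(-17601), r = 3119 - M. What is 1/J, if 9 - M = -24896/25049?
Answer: 25049/518764943 ≈ 4.8286e-5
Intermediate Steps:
M = 250337/25049 (M = 9 - (-24896)/25049 = 9 - 1*(-24896/25049) = 9 + 24896/25049 = 250337/25049 ≈ 9.9939)
r = 77877494/25049 (r = 3119 - 1*250337/25049 = 3119 - 250337/25049 = 77877494/25049 ≈ 3109.0)
J = 518764943/25049 (J = 77877494/25049 - 1*(-17601) = 77877494/25049 + 17601 = 518764943/25049 ≈ 20710.)
1/J = 1/(518764943/25049) = 25049/518764943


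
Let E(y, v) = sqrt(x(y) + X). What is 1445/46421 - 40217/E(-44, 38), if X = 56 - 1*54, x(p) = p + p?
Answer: 1445/46421 + 40217*I*sqrt(86)/86 ≈ 0.031128 + 4336.7*I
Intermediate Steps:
x(p) = 2*p
X = 2 (X = 56 - 54 = 2)
E(y, v) = sqrt(2 + 2*y) (E(y, v) = sqrt(2*y + 2) = sqrt(2 + 2*y))
1445/46421 - 40217/E(-44, 38) = 1445/46421 - 40217/sqrt(2 + 2*(-44)) = 1445*(1/46421) - 40217/sqrt(2 - 88) = 1445/46421 - 40217*(-I*sqrt(86)/86) = 1445/46421 - (-40217)*I*sqrt(86)/86 = 1445/46421 + 40217*I*sqrt(86)/86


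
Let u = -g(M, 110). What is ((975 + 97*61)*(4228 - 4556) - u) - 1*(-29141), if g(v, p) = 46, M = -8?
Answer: -2231389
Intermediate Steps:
u = -46 (u = -1*46 = -46)
((975 + 97*61)*(4228 - 4556) - u) - 1*(-29141) = ((975 + 97*61)*(4228 - 4556) - 1*(-46)) - 1*(-29141) = ((975 + 5917)*(-328) + 46) + 29141 = (6892*(-328) + 46) + 29141 = (-2260576 + 46) + 29141 = -2260530 + 29141 = -2231389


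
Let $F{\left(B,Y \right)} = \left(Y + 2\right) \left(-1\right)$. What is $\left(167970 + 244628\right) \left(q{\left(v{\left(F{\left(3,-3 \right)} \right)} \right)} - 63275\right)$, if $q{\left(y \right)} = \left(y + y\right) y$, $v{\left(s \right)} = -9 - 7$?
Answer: $-25895888274$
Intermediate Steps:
$F{\left(B,Y \right)} = -2 - Y$ ($F{\left(B,Y \right)} = \left(2 + Y\right) \left(-1\right) = -2 - Y$)
$v{\left(s \right)} = -16$
$q{\left(y \right)} = 2 y^{2}$ ($q{\left(y \right)} = 2 y y = 2 y^{2}$)
$\left(167970 + 244628\right) \left(q{\left(v{\left(F{\left(3,-3 \right)} \right)} \right)} - 63275\right) = \left(167970 + 244628\right) \left(2 \left(-16\right)^{2} - 63275\right) = 412598 \left(2 \cdot 256 - 63275\right) = 412598 \left(512 - 63275\right) = 412598 \left(-62763\right) = -25895888274$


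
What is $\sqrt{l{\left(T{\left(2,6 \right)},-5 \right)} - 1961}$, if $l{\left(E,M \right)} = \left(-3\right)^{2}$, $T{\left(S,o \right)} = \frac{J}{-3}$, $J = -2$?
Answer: $4 i \sqrt{122} \approx 44.181 i$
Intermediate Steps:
$T{\left(S,o \right)} = \frac{2}{3}$ ($T{\left(S,o \right)} = - \frac{2}{-3} = \left(-2\right) \left(- \frac{1}{3}\right) = \frac{2}{3}$)
$l{\left(E,M \right)} = 9$
$\sqrt{l{\left(T{\left(2,6 \right)},-5 \right)} - 1961} = \sqrt{9 - 1961} = \sqrt{-1952} = 4 i \sqrt{122}$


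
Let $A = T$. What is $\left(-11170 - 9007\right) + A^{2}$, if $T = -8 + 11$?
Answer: $-20168$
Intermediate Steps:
$T = 3$
$A = 3$
$\left(-11170 - 9007\right) + A^{2} = \left(-11170 - 9007\right) + 3^{2} = -20177 + 9 = -20168$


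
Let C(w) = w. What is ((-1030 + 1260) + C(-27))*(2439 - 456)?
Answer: 402549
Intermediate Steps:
((-1030 + 1260) + C(-27))*(2439 - 456) = ((-1030 + 1260) - 27)*(2439 - 456) = (230 - 27)*1983 = 203*1983 = 402549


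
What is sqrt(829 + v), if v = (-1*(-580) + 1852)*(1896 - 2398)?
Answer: 103*I*sqrt(115) ≈ 1104.6*I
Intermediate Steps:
v = -1220864 (v = (580 + 1852)*(-502) = 2432*(-502) = -1220864)
sqrt(829 + v) = sqrt(829 - 1220864) = sqrt(-1220035) = 103*I*sqrt(115)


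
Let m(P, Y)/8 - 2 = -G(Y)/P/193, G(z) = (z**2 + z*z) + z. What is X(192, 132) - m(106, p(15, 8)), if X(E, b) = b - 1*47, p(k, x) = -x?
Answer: 706281/10229 ≈ 69.047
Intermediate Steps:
G(z) = z + 2*z**2 (G(z) = (z**2 + z**2) + z = 2*z**2 + z = z + 2*z**2)
X(E, b) = -47 + b (X(E, b) = b - 47 = -47 + b)
m(P, Y) = 16 - 8*Y*(1 + 2*Y)/(193*P) (m(P, Y) = 16 + 8*(-(Y*(1 + 2*Y))/P/193) = 16 + 8*(-Y*(1 + 2*Y)/P/193) = 16 + 8*(-Y*(1 + 2*Y)/(193*P)) = 16 - 8*Y*(1 + 2*Y)/(193*P))
X(192, 132) - m(106, p(15, 8)) = (-47 + 132) - 8*(386*106 - (-1*8)*(1 + 2*(-1*8)))/(193*106) = 85 - 8*(40916 - 1*(-8)*(1 + 2*(-8)))/(193*106) = 85 - 8*(40916 - 1*(-8)*(1 - 16))/(193*106) = 85 - 8*(40916 - 1*(-8)*(-15))/(193*106) = 85 - 8*(40916 - 120)/(193*106) = 85 - 8*40796/(193*106) = 85 - 1*163184/10229 = 85 - 163184/10229 = 706281/10229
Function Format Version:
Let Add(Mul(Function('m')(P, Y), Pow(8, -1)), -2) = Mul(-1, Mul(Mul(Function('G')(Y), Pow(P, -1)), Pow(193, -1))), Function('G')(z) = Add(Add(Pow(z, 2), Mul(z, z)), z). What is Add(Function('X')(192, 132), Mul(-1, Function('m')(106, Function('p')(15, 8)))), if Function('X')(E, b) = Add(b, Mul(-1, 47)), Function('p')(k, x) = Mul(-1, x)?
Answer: Rational(706281, 10229) ≈ 69.047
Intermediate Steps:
Function('G')(z) = Add(z, Mul(2, Pow(z, 2))) (Function('G')(z) = Add(Add(Pow(z, 2), Pow(z, 2)), z) = Add(Mul(2, Pow(z, 2)), z) = Add(z, Mul(2, Pow(z, 2))))
Function('X')(E, b) = Add(-47, b) (Function('X')(E, b) = Add(b, -47) = Add(-47, b))
Function('m')(P, Y) = Add(16, Mul(Rational(-8, 193), Y, Pow(P, -1), Add(1, Mul(2, Y)))) (Function('m')(P, Y) = Add(16, Mul(8, Mul(-1, Mul(Mul(Mul(Y, Add(1, Mul(2, Y))), Pow(P, -1)), Pow(193, -1))))) = Add(16, Mul(8, Mul(-1, Mul(Mul(Y, Pow(P, -1), Add(1, Mul(2, Y))), Rational(1, 193))))) = Add(16, Mul(8, Mul(-1, Mul(Rational(1, 193), Y, Pow(P, -1), Add(1, Mul(2, Y)))))) = Add(16, Mul(8, Mul(Rational(-1, 193), Y, Pow(P, -1), Add(1, Mul(2, Y))))) = Add(16, Mul(Rational(-8, 193), Y, Pow(P, -1), Add(1, Mul(2, Y)))))
Add(Function('X')(192, 132), Mul(-1, Function('m')(106, Function('p')(15, 8)))) = Add(Add(-47, 132), Mul(-1, Mul(Rational(8, 193), Pow(106, -1), Add(Mul(386, 106), Mul(-1, Mul(-1, 8), Add(1, Mul(2, Mul(-1, 8)))))))) = Add(85, Mul(-1, Mul(Rational(8, 193), Rational(1, 106), Add(40916, Mul(-1, -8, Add(1, Mul(2, -8))))))) = Add(85, Mul(-1, Mul(Rational(8, 193), Rational(1, 106), Add(40916, Mul(-1, -8, Add(1, -16)))))) = Add(85, Mul(-1, Mul(Rational(8, 193), Rational(1, 106), Add(40916, Mul(-1, -8, -15))))) = Add(85, Mul(-1, Mul(Rational(8, 193), Rational(1, 106), Add(40916, -120)))) = Add(85, Mul(-1, Mul(Rational(8, 193), Rational(1, 106), 40796))) = Add(85, Mul(-1, Rational(163184, 10229))) = Add(85, Rational(-163184, 10229)) = Rational(706281, 10229)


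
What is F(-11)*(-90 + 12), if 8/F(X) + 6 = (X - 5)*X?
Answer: -312/85 ≈ -3.6706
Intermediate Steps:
F(X) = 8/(-6 + X*(-5 + X)) (F(X) = 8/(-6 + (X - 5)*X) = 8/(-6 + (-5 + X)*X) = 8/(-6 + X*(-5 + X)))
F(-11)*(-90 + 12) = (8/(-6 + (-11)**2 - 5*(-11)))*(-90 + 12) = (8/(-6 + 121 + 55))*(-78) = (8/170)*(-78) = (8*(1/170))*(-78) = (4/85)*(-78) = -312/85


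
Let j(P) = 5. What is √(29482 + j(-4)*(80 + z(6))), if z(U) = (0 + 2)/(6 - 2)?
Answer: 3*√13282/2 ≈ 172.87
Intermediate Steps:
z(U) = ½ (z(U) = 2/4 = 2*(¼) = ½)
√(29482 + j(-4)*(80 + z(6))) = √(29482 + 5*(80 + ½)) = √(29482 + 5*(161/2)) = √(29482 + 805/2) = √(59769/2) = 3*√13282/2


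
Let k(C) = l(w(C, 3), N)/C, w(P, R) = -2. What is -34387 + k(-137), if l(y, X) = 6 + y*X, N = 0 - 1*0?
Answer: -4711025/137 ≈ -34387.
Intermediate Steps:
N = 0 (N = 0 + 0 = 0)
l(y, X) = 6 + X*y
k(C) = 6/C (k(C) = (6 + 0*(-2))/C = (6 + 0)/C = 6/C)
-34387 + k(-137) = -34387 + 6/(-137) = -34387 + 6*(-1/137) = -34387 - 6/137 = -4711025/137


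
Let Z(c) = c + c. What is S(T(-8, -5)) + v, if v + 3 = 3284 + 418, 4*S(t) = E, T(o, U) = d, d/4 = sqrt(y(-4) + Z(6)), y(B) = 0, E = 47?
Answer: 14843/4 ≈ 3710.8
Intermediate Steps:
Z(c) = 2*c
d = 8*sqrt(3) (d = 4*sqrt(0 + 2*6) = 4*sqrt(0 + 12) = 4*sqrt(12) = 4*(2*sqrt(3)) = 8*sqrt(3) ≈ 13.856)
T(o, U) = 8*sqrt(3)
S(t) = 47/4 (S(t) = (1/4)*47 = 47/4)
v = 3699 (v = -3 + (3284 + 418) = -3 + 3702 = 3699)
S(T(-8, -5)) + v = 47/4 + 3699 = 14843/4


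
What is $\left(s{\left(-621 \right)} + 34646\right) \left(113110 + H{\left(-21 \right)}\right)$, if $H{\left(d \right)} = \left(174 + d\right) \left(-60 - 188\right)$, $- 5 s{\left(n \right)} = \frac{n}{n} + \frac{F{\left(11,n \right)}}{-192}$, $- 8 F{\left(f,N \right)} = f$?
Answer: $\frac{10000074605339}{3840} \approx 2.6042 \cdot 10^{9}$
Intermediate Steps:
$F{\left(f,N \right)} = - \frac{f}{8}$
$s{\left(n \right)} = - \frac{1547}{7680}$ ($s{\left(n \right)} = - \frac{\frac{n}{n} + \frac{\left(- \frac{1}{8}\right) 11}{-192}}{5} = - \frac{1 - - \frac{11}{1536}}{5} = - \frac{1 + \frac{11}{1536}}{5} = \left(- \frac{1}{5}\right) \frac{1547}{1536} = - \frac{1547}{7680}$)
$H{\left(d \right)} = -43152 - 248 d$ ($H{\left(d \right)} = \left(174 + d\right) \left(-248\right) = -43152 - 248 d$)
$\left(s{\left(-621 \right)} + 34646\right) \left(113110 + H{\left(-21 \right)}\right) = \left(- \frac{1547}{7680} + 34646\right) \left(113110 - 37944\right) = \frac{266079733 \left(113110 + \left(-43152 + 5208\right)\right)}{7680} = \frac{266079733 \left(113110 - 37944\right)}{7680} = \frac{266079733}{7680} \cdot 75166 = \frac{10000074605339}{3840}$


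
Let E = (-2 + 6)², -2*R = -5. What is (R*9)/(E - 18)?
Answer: -45/4 ≈ -11.250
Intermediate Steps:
R = 5/2 (R = -½*(-5) = 5/2 ≈ 2.5000)
E = 16 (E = 4² = 16)
(R*9)/(E - 18) = ((5/2)*9)/(16 - 18) = (45/2)/(-2) = (45/2)*(-½) = -45/4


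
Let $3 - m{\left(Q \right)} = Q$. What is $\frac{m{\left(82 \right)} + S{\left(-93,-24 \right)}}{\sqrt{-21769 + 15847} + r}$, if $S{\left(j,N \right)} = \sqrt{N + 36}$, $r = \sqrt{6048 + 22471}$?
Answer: $\frac{-79 + 2 \sqrt{3}}{19 \sqrt{79} + 3 i \sqrt{658}} \approx -0.37038 + 0.16878 i$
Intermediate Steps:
$m{\left(Q \right)} = 3 - Q$
$r = 19 \sqrt{79}$ ($r = \sqrt{28519} = 19 \sqrt{79} \approx 168.88$)
$S{\left(j,N \right)} = \sqrt{36 + N}$
$\frac{m{\left(82 \right)} + S{\left(-93,-24 \right)}}{\sqrt{-21769 + 15847} + r} = \frac{\left(3 - 82\right) + \sqrt{36 - 24}}{\sqrt{-21769 + 15847} + 19 \sqrt{79}} = \frac{\left(3 - 82\right) + \sqrt{12}}{\sqrt{-5922} + 19 \sqrt{79}} = \frac{-79 + 2 \sqrt{3}}{3 i \sqrt{658} + 19 \sqrt{79}} = \frac{-79 + 2 \sqrt{3}}{19 \sqrt{79} + 3 i \sqrt{658}}$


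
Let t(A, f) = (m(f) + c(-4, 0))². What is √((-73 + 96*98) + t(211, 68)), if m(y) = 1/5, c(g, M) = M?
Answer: 4*√14586/5 ≈ 96.618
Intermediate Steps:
m(y) = ⅕
t(A, f) = 1/25 (t(A, f) = (⅕ + 0)² = (⅕)² = 1/25)
√((-73 + 96*98) + t(211, 68)) = √((-73 + 96*98) + 1/25) = √((-73 + 9408) + 1/25) = √(9335 + 1/25) = √(233376/25) = 4*√14586/5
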